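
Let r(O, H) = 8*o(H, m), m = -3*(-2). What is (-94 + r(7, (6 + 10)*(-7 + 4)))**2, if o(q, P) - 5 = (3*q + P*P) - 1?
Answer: 857476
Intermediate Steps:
m = 6
o(q, P) = 4 + P**2 + 3*q (o(q, P) = 5 + ((3*q + P*P) - 1) = 5 + ((3*q + P**2) - 1) = 5 + ((P**2 + 3*q) - 1) = 5 + (-1 + P**2 + 3*q) = 4 + P**2 + 3*q)
r(O, H) = 320 + 24*H (r(O, H) = 8*(4 + 6**2 + 3*H) = 8*(4 + 36 + 3*H) = 8*(40 + 3*H) = 320 + 24*H)
(-94 + r(7, (6 + 10)*(-7 + 4)))**2 = (-94 + (320 + 24*((6 + 10)*(-7 + 4))))**2 = (-94 + (320 + 24*(16*(-3))))**2 = (-94 + (320 + 24*(-48)))**2 = (-94 + (320 - 1152))**2 = (-94 - 832)**2 = (-926)**2 = 857476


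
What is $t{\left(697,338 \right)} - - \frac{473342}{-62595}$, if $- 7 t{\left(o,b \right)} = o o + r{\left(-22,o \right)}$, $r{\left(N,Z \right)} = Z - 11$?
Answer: $- \frac{30455467919}{438165} \approx -69507.0$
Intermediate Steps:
$r{\left(N,Z \right)} = -11 + Z$
$t{\left(o,b \right)} = \frac{11}{7} - \frac{o}{7} - \frac{o^{2}}{7}$ ($t{\left(o,b \right)} = - \frac{o o + \left(-11 + o\right)}{7} = - \frac{o^{2} + \left(-11 + o\right)}{7} = - \frac{-11 + o + o^{2}}{7} = \frac{11}{7} - \frac{o}{7} - \frac{o^{2}}{7}$)
$t{\left(697,338 \right)} - - \frac{473342}{-62595} = \left(\frac{11}{7} - \frac{697}{7} - \frac{697^{2}}{7}\right) - - \frac{473342}{-62595} = \left(\frac{11}{7} - \frac{697}{7} - \frac{485809}{7}\right) - \left(-473342\right) \left(- \frac{1}{62595}\right) = \left(\frac{11}{7} - \frac{697}{7} - \frac{485809}{7}\right) - \frac{473342}{62595} = - \frac{486495}{7} - \frac{473342}{62595} = - \frac{30455467919}{438165}$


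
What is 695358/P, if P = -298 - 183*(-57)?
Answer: 695358/10133 ≈ 68.623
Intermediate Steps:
P = 10133 (P = -298 + 10431 = 10133)
695358/P = 695358/10133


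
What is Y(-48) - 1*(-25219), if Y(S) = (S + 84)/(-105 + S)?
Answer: 428719/17 ≈ 25219.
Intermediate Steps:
Y(S) = (84 + S)/(-105 + S)
Y(-48) - 1*(-25219) = (84 - 48)/(-105 - 48) - 1*(-25219) = 36/(-153) + 25219 = -1/153*36 + 25219 = -4/17 + 25219 = 428719/17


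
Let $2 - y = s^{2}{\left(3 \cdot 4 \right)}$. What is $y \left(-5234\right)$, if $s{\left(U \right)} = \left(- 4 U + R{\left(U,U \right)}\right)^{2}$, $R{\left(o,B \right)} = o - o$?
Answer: $27784238876$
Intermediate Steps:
$R{\left(o,B \right)} = 0$
$s{\left(U \right)} = 16 U^{2}$ ($s{\left(U \right)} = \left(- 4 U + 0\right)^{2} = \left(- 4 U\right)^{2} = 16 U^{2}$)
$y = -5308414$ ($y = 2 - \left(16 \left(3 \cdot 4\right)^{2}\right)^{2} = 2 - \left(16 \cdot 12^{2}\right)^{2} = 2 - \left(16 \cdot 144\right)^{2} = 2 - 2304^{2} = 2 - 5308416 = -5308414$)
$y \left(-5234\right) = \left(-5308414\right) \left(-5234\right) = 27784238876$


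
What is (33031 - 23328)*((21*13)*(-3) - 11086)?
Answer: -115514215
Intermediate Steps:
(33031 - 23328)*((21*13)*(-3) - 11086) = 9703*(273*(-3) - 11086) = 9703*(-819 - 11086) = 9703*(-11905) = -115514215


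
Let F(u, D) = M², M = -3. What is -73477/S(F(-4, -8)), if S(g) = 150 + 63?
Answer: -73477/213 ≈ -344.96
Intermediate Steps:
F(u, D) = 9 (F(u, D) = (-3)² = 9)
S(g) = 213
-73477/S(F(-4, -8)) = -73477/213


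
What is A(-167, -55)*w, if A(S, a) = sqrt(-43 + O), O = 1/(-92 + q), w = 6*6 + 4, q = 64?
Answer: 20*I*sqrt(8435)/7 ≈ 262.41*I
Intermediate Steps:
w = 40 (w = 36 + 4 = 40)
O = -1/28 (O = 1/(-92 + 64) = 1/(-28) = -1/28 ≈ -0.035714)
A(S, a) = I*sqrt(8435)/14 (A(S, a) = sqrt(-43 - 1/28) = sqrt(-1205/28) = I*sqrt(8435)/14)
A(-167, -55)*w = (I*sqrt(8435)/14)*40 = 20*I*sqrt(8435)/7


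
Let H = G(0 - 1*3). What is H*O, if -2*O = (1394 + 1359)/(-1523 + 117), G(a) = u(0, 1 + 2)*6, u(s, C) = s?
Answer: 0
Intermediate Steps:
G(a) = 0 (G(a) = 0*6 = 0)
H = 0
O = 2753/2812 (O = -(1394 + 1359)/(2*(-1523 + 117)) = -2753/(2*(-1406)) = -2753*(-1)/(2*1406) = -½*(-2753/1406) = 2753/2812 ≈ 0.97902)
H*O = 0*(2753/2812) = 0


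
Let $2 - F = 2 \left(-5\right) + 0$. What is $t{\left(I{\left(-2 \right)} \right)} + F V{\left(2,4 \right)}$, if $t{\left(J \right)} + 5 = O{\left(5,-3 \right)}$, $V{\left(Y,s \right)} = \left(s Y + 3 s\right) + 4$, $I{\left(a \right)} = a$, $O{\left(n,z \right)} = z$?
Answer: $280$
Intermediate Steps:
$V{\left(Y,s \right)} = 4 + 3 s + Y s$ ($V{\left(Y,s \right)} = \left(Y s + 3 s\right) + 4 = \left(3 s + Y s\right) + 4 = 4 + 3 s + Y s$)
$t{\left(J \right)} = -8$ ($t{\left(J \right)} = -5 - 3 = -8$)
$F = 12$ ($F = 2 - \left(2 \left(-5\right) + 0\right) = 2 - \left(-10 + 0\right) = 2 - -10 = 2 + 10 = 12$)
$t{\left(I{\left(-2 \right)} \right)} + F V{\left(2,4 \right)} = -8 + 12 \left(4 + 3 \cdot 4 + 2 \cdot 4\right) = -8 + 12 \left(4 + 12 + 8\right) = -8 + 12 \cdot 24 = -8 + 288 = 280$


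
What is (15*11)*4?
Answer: 660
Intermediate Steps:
(15*11)*4 = 165*4 = 660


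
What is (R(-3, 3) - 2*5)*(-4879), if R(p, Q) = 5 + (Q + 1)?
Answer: 4879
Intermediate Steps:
R(p, Q) = 6 + Q (R(p, Q) = 5 + (1 + Q) = 6 + Q)
(R(-3, 3) - 2*5)*(-4879) = ((6 + 3) - 2*5)*(-4879) = (9 - 10)*(-4879) = -1*(-4879) = 4879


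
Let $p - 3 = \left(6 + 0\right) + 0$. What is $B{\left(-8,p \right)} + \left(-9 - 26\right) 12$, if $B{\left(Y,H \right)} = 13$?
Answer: $-407$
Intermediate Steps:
$p = 9$ ($p = 3 + \left(\left(6 + 0\right) + 0\right) = 3 + \left(6 + 0\right) = 3 + 6 = 9$)
$B{\left(-8,p \right)} + \left(-9 - 26\right) 12 = 13 + \left(-9 - 26\right) 12 = 13 - 420 = -407$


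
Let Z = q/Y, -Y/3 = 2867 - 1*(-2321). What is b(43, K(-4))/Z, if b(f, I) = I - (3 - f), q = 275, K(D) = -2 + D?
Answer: -529176/275 ≈ -1924.3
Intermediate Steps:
Y = -15564 (Y = -3*(2867 - 1*(-2321)) = -3*(2867 + 2321) = -3*5188 = -15564)
b(f, I) = -3 + I + f (b(f, I) = I + (-3 + f) = -3 + I + f)
Z = -275/15564 (Z = 275/(-15564) = 275*(-1/15564) = -275/15564 ≈ -0.017669)
b(43, K(-4))/Z = (-3 + (-2 - 4) + 43)/(-275/15564) = (-3 - 6 + 43)*(-15564/275) = 34*(-15564/275) = -529176/275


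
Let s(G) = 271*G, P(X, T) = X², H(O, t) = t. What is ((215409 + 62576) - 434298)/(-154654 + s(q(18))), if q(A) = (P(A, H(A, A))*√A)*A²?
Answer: -12087215351/7283840363028286 - 3335152316436*√2/3641920181514143 ≈ -0.0012968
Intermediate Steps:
q(A) = A^(9/2) (q(A) = (A²*√A)*A² = A^(5/2)*A² = A^(9/2))
((215409 + 62576) - 434298)/(-154654 + s(q(18))) = ((215409 + 62576) - 434298)/(-154654 + 271*18^(9/2)) = (277985 - 434298)/(-154654 + 271*(314928*√2)) = -156313/(-154654 + 85345488*√2)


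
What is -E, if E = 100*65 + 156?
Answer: -6656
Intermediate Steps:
E = 6656 (E = 6500 + 156 = 6656)
-E = -1*6656 = -6656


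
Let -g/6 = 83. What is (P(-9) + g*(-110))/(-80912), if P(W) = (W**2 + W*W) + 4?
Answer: -27473/40456 ≈ -0.67908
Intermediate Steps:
g = -498 (g = -6*83 = -498)
P(W) = 4 + 2*W**2 (P(W) = (W**2 + W**2) + 4 = 2*W**2 + 4 = 4 + 2*W**2)
(P(-9) + g*(-110))/(-80912) = ((4 + 2*(-9)**2) - 498*(-110))/(-80912) = ((4 + 2*81) + 54780)*(-1/80912) = ((4 + 162) + 54780)*(-1/80912) = (166 + 54780)*(-1/80912) = 54946*(-1/80912) = -27473/40456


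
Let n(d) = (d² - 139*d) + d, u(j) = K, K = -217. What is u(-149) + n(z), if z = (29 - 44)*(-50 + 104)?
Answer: 767663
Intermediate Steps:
u(j) = -217
z = -810 (z = -15*54 = -810)
n(d) = d² - 138*d
u(-149) + n(z) = -217 - 810*(-138 - 810) = -217 - 810*(-948) = -217 + 767880 = 767663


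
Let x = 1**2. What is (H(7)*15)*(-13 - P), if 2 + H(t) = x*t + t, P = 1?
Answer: -2520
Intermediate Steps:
x = 1
H(t) = -2 + 2*t (H(t) = -2 + (1*t + t) = -2 + (t + t) = -2 + 2*t)
(H(7)*15)*(-13 - P) = ((-2 + 2*7)*15)*(-13 - 1*1) = ((-2 + 14)*15)*(-13 - 1) = (12*15)*(-14) = 180*(-14) = -2520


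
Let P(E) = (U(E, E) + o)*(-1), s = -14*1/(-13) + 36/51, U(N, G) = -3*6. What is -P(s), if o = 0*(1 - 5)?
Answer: -18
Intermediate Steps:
U(N, G) = -18
o = 0 (o = 0*(-4) = 0)
s = 394/221 (s = -14*(-1/13) + 36*(1/51) = 14/13 + 12/17 = 394/221 ≈ 1.7828)
P(E) = 18 (P(E) = (-18 + 0)*(-1) = -18*(-1) = 18)
-P(s) = -1*18 = -18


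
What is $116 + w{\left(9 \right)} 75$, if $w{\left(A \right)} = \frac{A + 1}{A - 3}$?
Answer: $241$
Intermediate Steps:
$w{\left(A \right)} = \frac{1 + A}{-3 + A}$
$116 + w{\left(9 \right)} 75 = 116 + \frac{1 + 9}{-3 + 9} \cdot 75 = 116 + \frac{1}{6} \cdot 10 \cdot 75 = 116 + \frac{5}{3} \cdot 75 = 116 + 125 = 241$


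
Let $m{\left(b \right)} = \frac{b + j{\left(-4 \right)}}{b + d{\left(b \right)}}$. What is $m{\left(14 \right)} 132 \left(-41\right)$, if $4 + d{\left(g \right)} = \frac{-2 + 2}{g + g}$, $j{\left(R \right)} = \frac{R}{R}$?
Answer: $-8118$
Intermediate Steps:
$j{\left(R \right)} = 1$
$d{\left(g \right)} = -4$ ($d{\left(g \right)} = -4 + \frac{-2 + 2}{g + g} = -4 + \frac{0}{2 g} = -4 + 0 \frac{1}{2 g} = -4 + 0 = -4$)
$m{\left(b \right)} = \frac{1 + b}{-4 + b}$ ($m{\left(b \right)} = \frac{b + 1}{b - 4} = \frac{1 + b}{-4 + b}$)
$m{\left(14 \right)} 132 \left(-41\right) = \frac{1 + 14}{-4 + 14} \cdot 132 \left(-41\right) = \frac{1}{10} \cdot 15 \cdot 132 \left(-41\right) = \frac{3}{2} \cdot 132 \left(-41\right) = 198 \left(-41\right) = -8118$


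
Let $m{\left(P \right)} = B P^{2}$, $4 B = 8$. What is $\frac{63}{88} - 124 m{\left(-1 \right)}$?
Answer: $- \frac{21761}{88} \approx -247.28$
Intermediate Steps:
$B = 2$ ($B = \frac{1}{4} \cdot 8 = 2$)
$m{\left(P \right)} = 2 P^{2}$
$\frac{63}{88} - 124 m{\left(-1 \right)} = \frac{63}{88} - 124 \cdot 2 \left(-1\right)^{2} = 63 \cdot \frac{1}{88} - 124 \cdot 2 \cdot 1 = \frac{63}{88} - 248 = - \frac{21761}{88}$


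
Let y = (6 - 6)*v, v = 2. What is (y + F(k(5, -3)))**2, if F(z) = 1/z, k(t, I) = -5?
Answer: 1/25 ≈ 0.040000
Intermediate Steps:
y = 0 (y = (6 - 6)*2 = 0*2 = 0)
(y + F(k(5, -3)))**2 = (0 + 1/(-5))**2 = (0 - 1/5)**2 = (-1/5)**2 = 1/25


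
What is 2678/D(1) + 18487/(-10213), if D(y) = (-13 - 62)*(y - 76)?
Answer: -10948423/8206875 ≈ -1.3341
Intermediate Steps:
D(y) = 5700 - 75*y (D(y) = -75*(-76 + y) = 5700 - 75*y)
2678/D(1) + 18487/(-10213) = 2678/(5700 - 75*1) + 18487/(-10213) = 2678/(5700 - 75) + 18487*(-1/10213) = 2678/5625 - 2641/1459 = -10948423/8206875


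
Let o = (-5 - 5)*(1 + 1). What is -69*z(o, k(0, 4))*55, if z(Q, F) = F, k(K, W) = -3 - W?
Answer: 26565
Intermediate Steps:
o = -20 (o = -10*2 = -20)
-69*z(o, k(0, 4))*55 = -69*(-3 - 1*4)*55 = -69*(-3 - 4)*55 = -69*(-7)*55 = 483*55 = 26565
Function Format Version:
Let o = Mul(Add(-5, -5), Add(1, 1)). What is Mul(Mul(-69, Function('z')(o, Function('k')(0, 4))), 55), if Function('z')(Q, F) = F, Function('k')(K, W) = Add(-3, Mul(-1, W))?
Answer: 26565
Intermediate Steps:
o = -20 (o = Mul(-10, 2) = -20)
Mul(Mul(-69, Function('z')(o, Function('k')(0, 4))), 55) = Mul(Mul(-69, Add(-3, Mul(-1, 4))), 55) = Mul(Mul(-69, Add(-3, -4)), 55) = Mul(Mul(-69, -7), 55) = Mul(483, 55) = 26565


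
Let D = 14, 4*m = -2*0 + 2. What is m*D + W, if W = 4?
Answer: 11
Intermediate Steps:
m = 1/2 (m = (-2*0 + 2)/4 = (0 + 2)/4 = (1/4)*2 = 1/2 ≈ 0.50000)
m*D + W = (1/2)*14 + 4 = 7 + 4 = 11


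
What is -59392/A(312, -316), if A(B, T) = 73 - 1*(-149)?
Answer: -29696/111 ≈ -267.53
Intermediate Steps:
A(B, T) = 222 (A(B, T) = 73 + 149 = 222)
-59392/A(312, -316) = -59392/222 = -59392*1/222 = -29696/111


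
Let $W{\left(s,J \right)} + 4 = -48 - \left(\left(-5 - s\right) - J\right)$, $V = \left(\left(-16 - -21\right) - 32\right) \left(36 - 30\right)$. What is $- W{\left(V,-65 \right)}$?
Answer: $274$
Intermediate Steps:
$V = -162$ ($V = \left(\left(-16 + 21\right) - 32\right) 6 = \left(5 - 32\right) 6 = \left(-27\right) 6 = -162$)
$W{\left(s,J \right)} = -47 + J + s$ ($W{\left(s,J \right)} = -4 - \left(43 - J - s\right) = -4 + \left(-43 + J + s\right) = -47 + J + s$)
$- W{\left(V,-65 \right)} = - (-47 - 65 - 162) = \left(-1\right) \left(-274\right) = 274$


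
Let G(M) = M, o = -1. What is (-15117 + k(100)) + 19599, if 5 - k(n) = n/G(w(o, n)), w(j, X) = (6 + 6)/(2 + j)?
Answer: 13436/3 ≈ 4478.7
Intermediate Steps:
w(j, X) = 12/(2 + j)
k(n) = 5 - n/12 (k(n) = 5 - n/(12/(2 - 1)) = 5 - n/(12/1) = 5 - n/(12*1) = 5 - n/12)
(-15117 + k(100)) + 19599 = (-15117 + (5 - 1/12*100)) + 19599 = (-15117 + (5 - 25/3)) + 19599 = (-15117 - 10/3) + 19599 = -45361/3 + 19599 = 13436/3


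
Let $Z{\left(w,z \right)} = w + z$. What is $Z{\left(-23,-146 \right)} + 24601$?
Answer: $24432$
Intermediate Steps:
$Z{\left(-23,-146 \right)} + 24601 = \left(-23 - 146\right) + 24601 = -169 + 24601 = 24432$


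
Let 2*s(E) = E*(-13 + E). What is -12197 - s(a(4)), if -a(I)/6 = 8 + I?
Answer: -15257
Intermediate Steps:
a(I) = -48 - 6*I (a(I) = -6*(8 + I) = -48 - 6*I)
s(E) = E*(-13 + E)/2 (s(E) = (E*(-13 + E))/2 = E*(-13 + E)/2)
-12197 - s(a(4)) = -12197 - (-48 - 6*4)*(-13 + (-48 - 6*4))/2 = -12197 - (-48 - 24)*(-13 + (-48 - 24))/2 = -12197 - (-72)*(-13 - 72)/2 = -12197 - (-72)*(-85)/2 = -12197 - 1*3060 = -12197 - 3060 = -15257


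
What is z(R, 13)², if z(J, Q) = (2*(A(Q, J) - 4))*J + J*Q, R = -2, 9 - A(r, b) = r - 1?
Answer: 4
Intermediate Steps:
A(r, b) = 10 - r (A(r, b) = 9 - (r - 1) = 9 - (-1 + r) = 9 + (1 - r) = 10 - r)
z(J, Q) = J*Q + J*(12 - 2*Q) (z(J, Q) = (2*((10 - Q) - 4))*J + J*Q = (2*(6 - Q))*J + J*Q = (12 - 2*Q)*J + J*Q = J*(12 - 2*Q) + J*Q = J*Q + J*(12 - 2*Q))
z(R, 13)² = (-2*(12 - 1*13))² = (-2*(12 - 13))² = (-2*(-1))² = 2² = 4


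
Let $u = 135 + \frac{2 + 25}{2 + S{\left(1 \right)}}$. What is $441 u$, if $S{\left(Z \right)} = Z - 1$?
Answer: $\frac{130977}{2} \approx 65489.0$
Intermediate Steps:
$S{\left(Z \right)} = -1 + Z$ ($S{\left(Z \right)} = Z - 1 = -1 + Z$)
$u = \frac{297}{2}$ ($u = 135 + \frac{2 + 25}{2 + \left(-1 + 1\right)} = 135 + \frac{27}{2 + 0} = 135 + \frac{27}{2} = \frac{297}{2} \approx 148.5$)
$441 u = 441 \cdot \frac{297}{2} = \frac{130977}{2}$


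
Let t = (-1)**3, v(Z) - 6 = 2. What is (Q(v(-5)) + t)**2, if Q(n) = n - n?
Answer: 1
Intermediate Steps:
v(Z) = 8 (v(Z) = 6 + 2 = 8)
Q(n) = 0
t = -1
(Q(v(-5)) + t)**2 = (0 - 1)**2 = (-1)**2 = 1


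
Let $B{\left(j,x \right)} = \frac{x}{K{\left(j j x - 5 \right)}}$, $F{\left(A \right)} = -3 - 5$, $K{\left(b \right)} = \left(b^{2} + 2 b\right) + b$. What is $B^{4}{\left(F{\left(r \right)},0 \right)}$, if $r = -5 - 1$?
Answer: $0$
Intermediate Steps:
$K{\left(b \right)} = b^{2} + 3 b$
$r = -6$
$F{\left(A \right)} = -8$ ($F{\left(A \right)} = -3 - 5 = -8$)
$B{\left(j,x \right)} = \frac{x}{\left(-5 + x j^{2}\right) \left(-2 + x j^{2}\right)}$ ($B{\left(j,x \right)} = \frac{x}{\left(j j x - 5\right) \left(3 + \left(j j x - 5\right)\right)} = \frac{x}{\left(j^{2} x - 5\right) \left(3 + \left(j^{2} x - 5\right)\right)} = \frac{x}{\left(x j^{2} - 5\right) \left(3 + \left(x j^{2} - 5\right)\right)} = \frac{x}{\left(-5 + x j^{2}\right) \left(3 + \left(-5 + x j^{2}\right)\right)} = \frac{x}{\left(-5 + x j^{2}\right) \left(-2 + x j^{2}\right)}$)
$B^{4}{\left(F{\left(r \right)},0 \right)} = \left(\frac{0}{\left(-5 + 0 \left(-8\right)^{2}\right) \left(-2 + 0 \left(-8\right)^{2}\right)}\right)^{4} = \left(\frac{0}{\left(-5 + 0 \cdot 64\right) \left(-2 + 0 \cdot 64\right)}\right)^{4} = \left(\frac{0}{\left(-5 + 0\right) \left(-2 + 0\right)}\right)^{4} = \left(\frac{0}{\left(-5\right) \left(-2\right)}\right)^{4} = \left(0 \left(- \frac{1}{5}\right) \left(- \frac{1}{2}\right)\right)^{4} = 0^{4} = 0$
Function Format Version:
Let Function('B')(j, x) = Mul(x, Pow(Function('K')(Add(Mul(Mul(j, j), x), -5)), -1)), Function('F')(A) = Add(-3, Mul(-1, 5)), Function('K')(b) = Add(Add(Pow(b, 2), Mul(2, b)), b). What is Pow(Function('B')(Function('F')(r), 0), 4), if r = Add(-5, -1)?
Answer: 0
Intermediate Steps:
Function('K')(b) = Add(Pow(b, 2), Mul(3, b))
r = -6
Function('F')(A) = -8 (Function('F')(A) = Add(-3, -5) = -8)
Function('B')(j, x) = Mul(x, Pow(Add(-5, Mul(x, Pow(j, 2))), -1), Pow(Add(-2, Mul(x, Pow(j, 2))), -1)) (Function('B')(j, x) = Mul(x, Pow(Mul(Add(Mul(Mul(j, j), x), -5), Add(3, Add(Mul(Mul(j, j), x), -5))), -1)) = Mul(x, Pow(Mul(Add(Mul(Pow(j, 2), x), -5), Add(3, Add(Mul(Pow(j, 2), x), -5))), -1)) = Mul(x, Pow(Mul(Add(Mul(x, Pow(j, 2)), -5), Add(3, Add(Mul(x, Pow(j, 2)), -5))), -1)) = Mul(x, Pow(Mul(Add(-5, Mul(x, Pow(j, 2))), Add(3, Add(-5, Mul(x, Pow(j, 2))))), -1)) = Mul(x, Pow(Mul(Add(-5, Mul(x, Pow(j, 2))), Add(-2, Mul(x, Pow(j, 2)))), -1)) = Mul(x, Mul(Pow(Add(-5, Mul(x, Pow(j, 2))), -1), Pow(Add(-2, Mul(x, Pow(j, 2))), -1))) = Mul(x, Pow(Add(-5, Mul(x, Pow(j, 2))), -1), Pow(Add(-2, Mul(x, Pow(j, 2))), -1)))
Pow(Function('B')(Function('F')(r), 0), 4) = Pow(Mul(0, Pow(Add(-5, Mul(0, Pow(-8, 2))), -1), Pow(Add(-2, Mul(0, Pow(-8, 2))), -1)), 4) = Pow(Mul(0, Pow(Add(-5, Mul(0, 64)), -1), Pow(Add(-2, Mul(0, 64)), -1)), 4) = Pow(Mul(0, Pow(Add(-5, 0), -1), Pow(Add(-2, 0), -1)), 4) = Pow(Mul(0, Pow(-5, -1), Pow(-2, -1)), 4) = Pow(Mul(0, Rational(-1, 5), Rational(-1, 2)), 4) = Pow(0, 4) = 0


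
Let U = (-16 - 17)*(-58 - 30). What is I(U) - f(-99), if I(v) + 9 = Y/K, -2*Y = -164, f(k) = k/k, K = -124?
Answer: -661/62 ≈ -10.661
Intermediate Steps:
U = 2904 (U = -33*(-88) = 2904)
f(k) = 1
Y = 82 (Y = -½*(-164) = 82)
I(v) = -599/62 (I(v) = -9 + 82/(-124) = -9 + 82*(-1/124) = -9 - 41/62 = -599/62)
I(U) - f(-99) = -599/62 - 1*1 = -599/62 - 1 = -661/62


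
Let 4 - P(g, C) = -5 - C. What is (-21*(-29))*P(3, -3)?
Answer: 3654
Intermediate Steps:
P(g, C) = 9 + C (P(g, C) = 4 - (-5 - C) = 4 + (5 + C) = 9 + C)
(-21*(-29))*P(3, -3) = (-21*(-29))*(9 - 3) = 609*6 = 3654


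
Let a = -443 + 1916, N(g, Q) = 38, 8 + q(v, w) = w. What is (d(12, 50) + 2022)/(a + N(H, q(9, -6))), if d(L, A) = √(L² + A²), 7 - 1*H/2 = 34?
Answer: 2022/1511 + 2*√661/1511 ≈ 1.3722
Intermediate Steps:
H = -54 (H = 14 - 2*34 = 14 - 68 = -54)
q(v, w) = -8 + w
d(L, A) = √(A² + L²)
a = 1473
(d(12, 50) + 2022)/(a + N(H, q(9, -6))) = (√(50² + 12²) + 2022)/(1473 + 38) = (√(2500 + 144) + 2022)/1511 = (√2644 + 2022)*(1/1511) = (2*√661 + 2022)*(1/1511) = (2022 + 2*√661)*(1/1511) = 2022/1511 + 2*√661/1511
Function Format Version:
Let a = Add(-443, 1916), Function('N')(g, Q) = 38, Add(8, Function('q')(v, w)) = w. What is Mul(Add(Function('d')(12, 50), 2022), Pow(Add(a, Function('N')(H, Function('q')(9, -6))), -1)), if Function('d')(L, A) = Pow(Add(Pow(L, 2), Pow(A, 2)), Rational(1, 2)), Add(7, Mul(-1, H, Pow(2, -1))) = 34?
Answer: Add(Rational(2022, 1511), Mul(Rational(2, 1511), Pow(661, Rational(1, 2)))) ≈ 1.3722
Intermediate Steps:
H = -54 (H = Add(14, Mul(-2, 34)) = Add(14, -68) = -54)
Function('q')(v, w) = Add(-8, w)
Function('d')(L, A) = Pow(Add(Pow(A, 2), Pow(L, 2)), Rational(1, 2))
a = 1473
Mul(Add(Function('d')(12, 50), 2022), Pow(Add(a, Function('N')(H, Function('q')(9, -6))), -1)) = Mul(Add(Pow(Add(Pow(50, 2), Pow(12, 2)), Rational(1, 2)), 2022), Pow(Add(1473, 38), -1)) = Mul(Add(Pow(Add(2500, 144), Rational(1, 2)), 2022), Pow(1511, -1)) = Mul(Add(Pow(2644, Rational(1, 2)), 2022), Rational(1, 1511)) = Mul(Add(Mul(2, Pow(661, Rational(1, 2))), 2022), Rational(1, 1511)) = Mul(Add(2022, Mul(2, Pow(661, Rational(1, 2)))), Rational(1, 1511)) = Add(Rational(2022, 1511), Mul(Rational(2, 1511), Pow(661, Rational(1, 2))))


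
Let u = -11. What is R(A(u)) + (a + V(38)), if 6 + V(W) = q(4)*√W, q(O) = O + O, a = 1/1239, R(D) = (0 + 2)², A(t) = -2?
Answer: -2477/1239 + 8*√38 ≈ 47.316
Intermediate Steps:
R(D) = 4 (R(D) = 2² = 4)
a = 1/1239 ≈ 0.00080710
q(O) = 2*O
V(W) = -6 + 8*√W (V(W) = -6 + (2*4)*√W = -6 + 8*√W)
R(A(u)) + (a + V(38)) = 4 + (1/1239 + (-6 + 8*√38)) = 4 + (-7433/1239 + 8*√38) = -2477/1239 + 8*√38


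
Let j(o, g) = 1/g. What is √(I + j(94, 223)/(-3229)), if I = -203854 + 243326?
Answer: 3*√2274010359447749/720067 ≈ 198.68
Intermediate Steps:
I = 39472
√(I + j(94, 223)/(-3229)) = √(39472 + 1/(223*(-3229))) = √(39472 + (1/223)*(-1/3229)) = √(39472 - 1/720067) = √(28422484623/720067) = 3*√2274010359447749/720067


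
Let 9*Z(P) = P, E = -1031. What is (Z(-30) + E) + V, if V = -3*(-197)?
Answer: -1330/3 ≈ -443.33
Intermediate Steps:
Z(P) = P/9
V = 591
(Z(-30) + E) + V = ((⅑)*(-30) - 1031) + 591 = (-10/3 - 1031) + 591 = -3103/3 + 591 = -1330/3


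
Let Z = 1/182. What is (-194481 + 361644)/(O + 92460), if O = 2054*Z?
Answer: 1170141/647299 ≈ 1.8077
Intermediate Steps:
Z = 1/182 ≈ 0.0054945
O = 79/7 (O = 2054*(1/182) = 79/7 ≈ 11.286)
(-194481 + 361644)/(O + 92460) = (-194481 + 361644)/(79/7 + 92460) = 167163/(647299/7) = 167163*(7/647299) = 1170141/647299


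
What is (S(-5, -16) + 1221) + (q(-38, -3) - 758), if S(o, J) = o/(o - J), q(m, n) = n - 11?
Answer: 4934/11 ≈ 448.55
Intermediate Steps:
q(m, n) = -11 + n
(S(-5, -16) + 1221) + (q(-38, -3) - 758) = (-5/(-5 - 1*(-16)) + 1221) + ((-11 - 3) - 758) = (-5/(-5 + 16) + 1221) + (-14 - 758) = (-5/11 + 1221) - 772 = 13426/11 - 772 = 4934/11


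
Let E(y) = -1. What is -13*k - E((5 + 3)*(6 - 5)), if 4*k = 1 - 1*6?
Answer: 69/4 ≈ 17.250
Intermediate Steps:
k = -5/4 (k = (1 - 1*6)/4 = (1 - 6)/4 = (1/4)*(-5) = -5/4 ≈ -1.2500)
-13*k - E((5 + 3)*(6 - 5)) = -13*(-5/4) - 1*(-1) = 65/4 + 1 = 69/4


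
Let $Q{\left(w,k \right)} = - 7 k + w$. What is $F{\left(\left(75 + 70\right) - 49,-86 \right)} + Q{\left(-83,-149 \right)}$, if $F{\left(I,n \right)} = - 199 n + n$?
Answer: $17988$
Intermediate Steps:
$F{\left(I,n \right)} = - 198 n$
$Q{\left(w,k \right)} = w - 7 k$
$F{\left(\left(75 + 70\right) - 49,-86 \right)} + Q{\left(-83,-149 \right)} = \left(-198\right) \left(-86\right) - -960 = 17028 + \left(-83 + 1043\right) = 17028 + 960 = 17988$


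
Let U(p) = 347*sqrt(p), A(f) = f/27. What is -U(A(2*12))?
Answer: -694*sqrt(2)/3 ≈ -327.15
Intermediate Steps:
A(f) = f/27 (A(f) = f*(1/27) = f/27)
-U(A(2*12)) = -347*sqrt((2*12)/27) = -347*sqrt((1/27)*24) = -347*sqrt(8/9) = -347*2*sqrt(2)/3 = -694*sqrt(2)/3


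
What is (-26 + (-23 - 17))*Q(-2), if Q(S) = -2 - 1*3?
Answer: 330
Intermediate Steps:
Q(S) = -5 (Q(S) = -2 - 3 = -5)
(-26 + (-23 - 17))*Q(-2) = (-26 + (-23 - 17))*(-5) = (-26 - 40)*(-5) = -66*(-5) = 330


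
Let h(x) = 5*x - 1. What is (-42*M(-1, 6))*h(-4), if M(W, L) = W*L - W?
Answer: -4410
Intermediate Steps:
M(W, L) = -W + L*W (M(W, L) = L*W - W = -W + L*W)
h(x) = -1 + 5*x
(-42*M(-1, 6))*h(-4) = (-(-42)*(-1 + 6))*(-1 + 5*(-4)) = (-(-42)*5)*(-1 - 20) = -42*(-5)*(-21) = 210*(-21) = -4410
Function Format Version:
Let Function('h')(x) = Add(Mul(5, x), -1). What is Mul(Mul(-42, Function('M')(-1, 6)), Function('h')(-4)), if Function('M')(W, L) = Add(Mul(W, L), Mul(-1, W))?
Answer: -4410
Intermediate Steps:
Function('M')(W, L) = Add(Mul(-1, W), Mul(L, W)) (Function('M')(W, L) = Add(Mul(L, W), Mul(-1, W)) = Add(Mul(-1, W), Mul(L, W)))
Function('h')(x) = Add(-1, Mul(5, x))
Mul(Mul(-42, Function('M')(-1, 6)), Function('h')(-4)) = Mul(Mul(-42, Mul(-1, Add(-1, 6))), Add(-1, Mul(5, -4))) = Mul(Mul(-42, Mul(-1, 5)), Add(-1, -20)) = Mul(Mul(-42, -5), -21) = Mul(210, -21) = -4410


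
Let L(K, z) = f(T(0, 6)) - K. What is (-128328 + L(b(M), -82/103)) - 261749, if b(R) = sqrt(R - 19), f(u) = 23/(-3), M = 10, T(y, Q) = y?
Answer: -1170254/3 - 3*I ≈ -3.9008e+5 - 3.0*I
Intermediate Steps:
f(u) = -23/3 (f(u) = 23*(-1/3) = -23/3)
b(R) = sqrt(-19 + R)
L(K, z) = -23/3 - K
(-128328 + L(b(M), -82/103)) - 261749 = (-128328 + (-23/3 - sqrt(-19 + 10))) - 261749 = (-128328 + (-23/3 - sqrt(-9))) - 261749 = (-128328 + (-23/3 - 3*I)) - 261749 = (-385007/3 - 3*I) - 261749 = -1170254/3 - 3*I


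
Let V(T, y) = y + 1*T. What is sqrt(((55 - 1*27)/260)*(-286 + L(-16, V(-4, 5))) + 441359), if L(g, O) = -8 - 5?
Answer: sqrt(11033170)/5 ≈ 664.32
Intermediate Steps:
V(T, y) = T + y (V(T, y) = y + T = T + y)
L(g, O) = -13
sqrt(((55 - 1*27)/260)*(-286 + L(-16, V(-4, 5))) + 441359) = sqrt(((55 - 1*27)/260)*(-286 - 13) + 441359) = sqrt(((55 - 27)*(1/260))*(-299) + 441359) = sqrt((28*(1/260))*(-299) + 441359) = sqrt((7/65)*(-299) + 441359) = sqrt(-161/5 + 441359) = sqrt(2206634/5) = sqrt(11033170)/5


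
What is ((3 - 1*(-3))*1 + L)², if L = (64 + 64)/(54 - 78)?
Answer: 4/9 ≈ 0.44444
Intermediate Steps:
L = -16/3 (L = 128/(-24) = 128*(-1/24) = -16/3 ≈ -5.3333)
((3 - 1*(-3))*1 + L)² = ((3 - 1*(-3))*1 - 16/3)² = ((3 + 3)*1 - 16/3)² = (6*1 - 16/3)² = (6 - 16/3)² = (⅔)² = 4/9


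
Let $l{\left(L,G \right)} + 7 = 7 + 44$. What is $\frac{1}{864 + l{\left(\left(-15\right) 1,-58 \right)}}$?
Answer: $\frac{1}{908} \approx 0.0011013$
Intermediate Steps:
$l{\left(L,G \right)} = 44$ ($l{\left(L,G \right)} = -7 + \left(7 + 44\right) = -7 + 51 = 44$)
$\frac{1}{864 + l{\left(\left(-15\right) 1,-58 \right)}} = \frac{1}{864 + 44} = \frac{1}{908}$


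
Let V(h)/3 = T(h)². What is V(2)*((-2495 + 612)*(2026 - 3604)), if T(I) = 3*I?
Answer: 320908392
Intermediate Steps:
V(h) = 27*h² (V(h) = 3*(3*h)² = 3*(9*h²) = 27*h²)
V(2)*((-2495 + 612)*(2026 - 3604)) = (27*2²)*((-2495 + 612)*(2026 - 3604)) = (27*4)*(-1883*(-1578)) = 108*2971374 = 320908392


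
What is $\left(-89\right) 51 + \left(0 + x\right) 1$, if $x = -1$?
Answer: $-4540$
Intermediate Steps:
$\left(-89\right) 51 + \left(0 + x\right) 1 = \left(-89\right) 51 + \left(0 - 1\right) 1 = -4539 - 1 = -4540$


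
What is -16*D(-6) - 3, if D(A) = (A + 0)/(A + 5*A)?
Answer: -17/3 ≈ -5.6667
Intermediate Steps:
D(A) = ⅙ (D(A) = A/((6*A)) = A*(1/(6*A)) = ⅙)
-16*D(-6) - 3 = -16*⅙ - 3 = -8/3 - 3 = -17/3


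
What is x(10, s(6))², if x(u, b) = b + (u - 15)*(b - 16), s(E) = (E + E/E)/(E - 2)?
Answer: 5329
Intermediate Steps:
s(E) = (1 + E)/(-2 + E) (s(E) = (E + 1)/(-2 + E) = (1 + E)/(-2 + E))
x(u, b) = b + (-16 + b)*(-15 + u) (x(u, b) = b + (-15 + u)*(-16 + b) = b + (-16 + b)*(-15 + u))
x(10, s(6))² = (240 - 16*10 - 14*(1 + 6)/(-2 + 6) + ((1 + 6)/(-2 + 6))*10)² = (240 - 160 - 14*7/4 + (7/4)*10)² = (240 - 160 - 49/2 + 35/2)² = 73² = 5329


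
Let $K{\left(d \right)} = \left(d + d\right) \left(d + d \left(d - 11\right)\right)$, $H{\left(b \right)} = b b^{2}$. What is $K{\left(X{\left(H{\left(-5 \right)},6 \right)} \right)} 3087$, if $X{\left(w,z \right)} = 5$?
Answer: $-771750$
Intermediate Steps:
$H{\left(b \right)} = b^{3}$
$K{\left(d \right)} = 2 d \left(d + d \left(-11 + d\right)\right)$
$K{\left(X{\left(H{\left(-5 \right)},6 \right)} \right)} 3087 = 2 \cdot 5^{2} \left(-10 + 5\right) 3087 = 2 \cdot 25 \left(-5\right) 3087 = \left(-250\right) 3087 = -771750$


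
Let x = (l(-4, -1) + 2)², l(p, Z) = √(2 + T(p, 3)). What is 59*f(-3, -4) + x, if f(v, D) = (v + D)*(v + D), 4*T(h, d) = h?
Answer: 2900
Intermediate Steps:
T(h, d) = h/4
l(p, Z) = √(2 + p/4)
f(v, D) = (D + v)² (f(v, D) = (D + v)*(D + v) = (D + v)²)
x = 9 (x = (√(8 - 4)/2 + 2)² = (√4/2 + 2)² = ((½)*2 + 2)² = (1 + 2)² = 3² = 9)
59*f(-3, -4) + x = 59*(-4 - 3)² + 9 = 59*(-7)² + 9 = 59*49 + 9 = 2891 + 9 = 2900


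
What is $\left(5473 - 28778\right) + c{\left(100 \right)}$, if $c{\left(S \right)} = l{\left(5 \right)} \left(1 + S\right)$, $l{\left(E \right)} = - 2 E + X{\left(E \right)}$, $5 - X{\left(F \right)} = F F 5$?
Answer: $-36435$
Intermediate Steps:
$X{\left(F \right)} = 5 - 5 F^{2}$ ($X{\left(F \right)} = 5 - F F 5 = 5 - F^{2} \cdot 5 = 5 - 5 F^{2}$)
$l{\left(E \right)} = 5 - 5 E^{2} - 2 E$ ($l{\left(E \right)} = - 2 E - \left(-5 + 5 E^{2}\right) = 5 - 5 E^{2} - 2 E$)
$c{\left(S \right)} = -130 - 130 S$ ($c{\left(S \right)} = \left(5 - 5 \cdot 5^{2} - 10\right) \left(1 + S\right) = \left(5 - 125 - 10\right) \left(1 + S\right) = - 130 \left(1 + S\right) = -130 - 130 S$)
$\left(5473 - 28778\right) + c{\left(100 \right)} = \left(5473 - 28778\right) - 13130 = -23305 - 13130 = -36435$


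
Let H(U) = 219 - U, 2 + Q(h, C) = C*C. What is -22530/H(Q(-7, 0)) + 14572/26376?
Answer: -147757717/1457274 ≈ -101.39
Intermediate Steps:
Q(h, C) = -2 + C² (Q(h, C) = -2 + C*C = -2 + C²)
-22530/H(Q(-7, 0)) + 14572/26376 = -22530/(219 - (-2 + 0²)) + 14572/26376 = -22530/(219 - (-2 + 0)) + 14572*(1/26376) = -22530/(219 - 1*(-2)) + 3643/6594 = -22530/(219 + 2) + 3643/6594 = -22530/221 + 3643/6594 = -147757717/1457274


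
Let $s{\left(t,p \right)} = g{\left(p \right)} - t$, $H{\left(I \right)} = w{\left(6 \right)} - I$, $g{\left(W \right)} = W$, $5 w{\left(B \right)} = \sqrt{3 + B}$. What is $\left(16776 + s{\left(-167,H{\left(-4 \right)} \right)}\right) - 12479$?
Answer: $\frac{22343}{5} \approx 4468.6$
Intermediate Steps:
$w{\left(B \right)} = \frac{\sqrt{3 + B}}{5}$
$H{\left(I \right)} = \frac{3}{5} - I$ ($H{\left(I \right)} = \frac{\sqrt{3 + 6}}{5} - I = \frac{\sqrt{9}}{5} - I = \frac{1}{5} \cdot 3 - I = \frac{3}{5} - I$)
$s{\left(t,p \right)} = p - t$
$\left(16776 + s{\left(-167,H{\left(-4 \right)} \right)}\right) - 12479 = \left(16776 + \left(\left(\frac{3}{5} - -4\right) - -167\right)\right) - 12479 = \left(16776 + \left(\left(\frac{3}{5} + 4\right) + 167\right)\right) - 12479 = \left(16776 + \left(\frac{23}{5} + 167\right)\right) - 12479 = \left(16776 + \frac{858}{5}\right) - 12479 = \frac{84738}{5} - 12479 = \frac{22343}{5}$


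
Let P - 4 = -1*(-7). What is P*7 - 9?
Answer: 68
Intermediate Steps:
P = 11 (P = 4 - 1*(-7) = 4 + 7 = 11)
P*7 - 9 = 11*7 - 9 = 77 - 9 = 68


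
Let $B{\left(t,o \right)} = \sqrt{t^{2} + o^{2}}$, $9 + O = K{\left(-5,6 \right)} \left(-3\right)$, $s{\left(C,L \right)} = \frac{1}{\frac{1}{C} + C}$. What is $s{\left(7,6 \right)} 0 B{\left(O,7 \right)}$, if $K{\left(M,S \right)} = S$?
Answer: $0$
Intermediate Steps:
$s{\left(C,L \right)} = \frac{1}{C + \frac{1}{C}}$
$O = -27$ ($O = -9 + 6 \left(-3\right) = -9 - 18 = -27$)
$B{\left(t,o \right)} = \sqrt{o^{2} + t^{2}}$
$s{\left(7,6 \right)} 0 B{\left(O,7 \right)} = \frac{7}{1 + 7^{2}} \cdot 0 \sqrt{7^{2} + \left(-27\right)^{2}} = \frac{7}{1 + 49} \cdot 0 \sqrt{49 + 729} = \frac{7}{50} \cdot 0 \sqrt{778} = 0 \sqrt{778} = 0$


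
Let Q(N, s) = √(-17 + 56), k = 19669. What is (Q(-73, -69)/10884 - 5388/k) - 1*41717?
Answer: -820537061/19669 + √39/10884 ≈ -41717.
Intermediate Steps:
Q(N, s) = √39
(Q(-73, -69)/10884 - 5388/k) - 1*41717 = (√39/10884 - 5388/19669) - 1*41717 = (√39*(1/10884) - 5388*1/19669) - 41717 = (√39/10884 - 5388/19669) - 41717 = (-5388/19669 + √39/10884) - 41717 = -820537061/19669 + √39/10884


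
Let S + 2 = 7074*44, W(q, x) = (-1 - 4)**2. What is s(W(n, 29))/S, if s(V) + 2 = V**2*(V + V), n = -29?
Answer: 15624/155627 ≈ 0.10039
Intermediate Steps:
W(q, x) = 25 (W(q, x) = (-5)**2 = 25)
S = 311254 (S = -2 + 7074*44 = -2 + 311256 = 311254)
s(V) = -2 + 2*V**3 (s(V) = -2 + V**2*(V + V) = -2 + V**2*(2*V) = -2 + 2*V**3)
s(W(n, 29))/S = (-2 + 2*25**3)/311254 = (-2 + 2*15625)*(1/311254) = (-2 + 31250)*(1/311254) = 31248*(1/311254) = 15624/155627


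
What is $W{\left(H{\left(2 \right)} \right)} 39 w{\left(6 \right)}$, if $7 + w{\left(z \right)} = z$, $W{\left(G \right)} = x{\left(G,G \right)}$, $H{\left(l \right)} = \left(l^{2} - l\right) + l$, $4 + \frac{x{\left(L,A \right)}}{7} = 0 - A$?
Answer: $2184$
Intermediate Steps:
$x{\left(L,A \right)} = -28 - 7 A$ ($x{\left(L,A \right)} = -28 + 7 \left(0 - A\right) = -28 + 7 \left(- A\right) = -28 - 7 A$)
$H{\left(l \right)} = l^{2}$
$W{\left(G \right)} = -28 - 7 G$
$w{\left(z \right)} = -7 + z$
$W{\left(H{\left(2 \right)} \right)} 39 w{\left(6 \right)} = \left(-28 - 7 \cdot 2^{2}\right) 39 \left(-7 + 6\right) = \left(-28 - 28\right) 39 \left(-1\right) = \left(-56\right) 39 \left(-1\right) = \left(-2184\right) \left(-1\right) = 2184$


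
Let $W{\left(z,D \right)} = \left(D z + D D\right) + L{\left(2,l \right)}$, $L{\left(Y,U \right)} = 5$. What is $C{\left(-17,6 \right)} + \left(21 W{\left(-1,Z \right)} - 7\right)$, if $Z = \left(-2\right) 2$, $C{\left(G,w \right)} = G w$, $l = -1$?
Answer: $416$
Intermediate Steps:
$Z = -4$
$W{\left(z,D \right)} = 5 + D^{2} + D z$ ($W{\left(z,D \right)} = \left(D z + D D\right) + 5 = \left(D z + D^{2}\right) + 5 = \left(D^{2} + D z\right) + 5 = 5 + D^{2} + D z$)
$C{\left(-17,6 \right)} + \left(21 W{\left(-1,Z \right)} - 7\right) = \left(-17\right) 6 - \left(7 - 21 \left(5 + \left(-4\right)^{2} - -4\right)\right) = -102 - \left(7 - 21 \left(5 + 16 + 4\right)\right) = -102 + \left(21 \cdot 25 - 7\right) = -102 + \left(525 - 7\right) = -102 + 518 = 416$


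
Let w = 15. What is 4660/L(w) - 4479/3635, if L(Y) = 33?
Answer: 16791293/119955 ≈ 139.98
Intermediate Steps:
4660/L(w) - 4479/3635 = 4660/33 - 4479/3635 = 16791293/119955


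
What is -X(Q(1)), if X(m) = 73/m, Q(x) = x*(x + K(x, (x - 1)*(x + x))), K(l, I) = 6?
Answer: -73/7 ≈ -10.429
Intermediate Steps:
Q(x) = x*(6 + x) (Q(x) = x*(x + 6) = x*(6 + x))
-X(Q(1)) = -73/(1*(6 + 1)) = -73/(1*7) = -73/7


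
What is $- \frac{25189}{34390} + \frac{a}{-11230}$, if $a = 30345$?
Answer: $- \frac{66321851}{19309985} \approx -3.4346$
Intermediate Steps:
$- \frac{25189}{34390} + \frac{a}{-11230} = - \frac{25189}{34390} + \frac{30345}{-11230} = \left(-25189\right) \frac{1}{34390} + 30345 \left(- \frac{1}{11230}\right) = - \frac{25189}{34390} - \frac{6069}{2246} = - \frac{66321851}{19309985}$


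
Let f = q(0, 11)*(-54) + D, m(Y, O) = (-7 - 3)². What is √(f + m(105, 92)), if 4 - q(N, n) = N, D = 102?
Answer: I*√14 ≈ 3.7417*I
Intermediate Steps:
q(N, n) = 4 - N
m(Y, O) = 100 (m(Y, O) = (-10)² = 100)
f = -114 (f = (4 - 1*0)*(-54) + 102 = (4 + 0)*(-54) + 102 = 4*(-54) + 102 = -216 + 102 = -114)
√(f + m(105, 92)) = √(-114 + 100) = √(-14) = I*√14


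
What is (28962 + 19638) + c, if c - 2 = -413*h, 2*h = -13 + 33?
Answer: 44472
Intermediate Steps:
h = 10 (h = (-13 + 33)/2 = (½)*20 = 10)
c = -4128 (c = 2 - 413*10 = 2 - 4130 = -4128)
(28962 + 19638) + c = (28962 + 19638) - 4128 = 48600 - 4128 = 44472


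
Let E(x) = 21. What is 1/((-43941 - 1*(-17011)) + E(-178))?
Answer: -1/26909 ≈ -3.7162e-5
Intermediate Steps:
1/((-43941 - 1*(-17011)) + E(-178)) = 1/((-43941 - 1*(-17011)) + 21) = 1/((-43941 + 17011) + 21) = 1/(-26930 + 21) = 1/(-26909) = -1/26909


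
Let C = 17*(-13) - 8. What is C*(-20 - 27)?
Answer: 10763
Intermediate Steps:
C = -229 (C = -221 - 8 = -229)
C*(-20 - 27) = -229*(-20 - 27) = -229*(-47) = 10763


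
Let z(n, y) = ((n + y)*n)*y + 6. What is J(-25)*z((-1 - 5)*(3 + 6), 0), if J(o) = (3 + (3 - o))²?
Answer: 5766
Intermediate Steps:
z(n, y) = 6 + n*y*(n + y) (z(n, y) = (n*(n + y))*y + 6 = n*y*(n + y) + 6 = 6 + n*y*(n + y))
J(o) = (6 - o)²
J(-25)*z((-1 - 5)*(3 + 6), 0) = (-6 - 25)²*(6 + ((-1 - 5)*(3 + 6))*0² + 0*((-1 - 5)*(3 + 6))²) = (-31)²*(6 - 6*9*0 + 0*(-6*9)²) = 961*(6 - 54*0 + 0*(-54)²) = 961*(6 + 0 + 0*2916) = 961*(6 + 0 + 0) = 961*6 = 5766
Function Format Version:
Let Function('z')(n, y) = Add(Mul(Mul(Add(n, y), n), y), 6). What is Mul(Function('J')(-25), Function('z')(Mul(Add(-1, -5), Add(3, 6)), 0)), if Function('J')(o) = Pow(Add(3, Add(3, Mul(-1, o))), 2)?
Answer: 5766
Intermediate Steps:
Function('z')(n, y) = Add(6, Mul(n, y, Add(n, y))) (Function('z')(n, y) = Add(Mul(Mul(n, Add(n, y)), y), 6) = Add(Mul(n, y, Add(n, y)), 6) = Add(6, Mul(n, y, Add(n, y))))
Function('J')(o) = Pow(Add(6, Mul(-1, o)), 2)
Mul(Function('J')(-25), Function('z')(Mul(Add(-1, -5), Add(3, 6)), 0)) = Mul(Pow(Add(-6, -25), 2), Add(6, Mul(Mul(Add(-1, -5), Add(3, 6)), Pow(0, 2)), Mul(0, Pow(Mul(Add(-1, -5), Add(3, 6)), 2)))) = Mul(Pow(-31, 2), Add(6, Mul(Mul(-6, 9), 0), Mul(0, Pow(Mul(-6, 9), 2)))) = Mul(961, Add(6, Mul(-54, 0), Mul(0, Pow(-54, 2)))) = Mul(961, Add(6, 0, Mul(0, 2916))) = Mul(961, Add(6, 0, 0)) = Mul(961, 6) = 5766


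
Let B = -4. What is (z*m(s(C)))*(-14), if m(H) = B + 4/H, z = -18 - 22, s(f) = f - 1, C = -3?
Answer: -2800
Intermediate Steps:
s(f) = -1 + f
z = -40
m(H) = -4 + 4/H
(z*m(s(C)))*(-14) = -40*(-4 + 4/(-1 - 3))*(-14) = -40*(-4 + 4/(-4))*(-14) = -40*(-4 + 4*(-1/4))*(-14) = -40*(-4 - 1)*(-14) = -40*(-5)*(-14) = 200*(-14) = -2800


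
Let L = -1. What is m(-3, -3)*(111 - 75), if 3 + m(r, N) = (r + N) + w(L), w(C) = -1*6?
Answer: -540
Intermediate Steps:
w(C) = -6
m(r, N) = -9 + N + r (m(r, N) = -3 + ((r + N) - 6) = -3 + ((N + r) - 6) = -3 + (-6 + N + r) = -9 + N + r)
m(-3, -3)*(111 - 75) = (-9 - 3 - 3)*(111 - 75) = -15*36 = -540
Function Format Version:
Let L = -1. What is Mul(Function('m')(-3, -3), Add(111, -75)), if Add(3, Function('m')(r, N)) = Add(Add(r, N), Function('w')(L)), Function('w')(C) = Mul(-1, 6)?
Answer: -540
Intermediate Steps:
Function('w')(C) = -6
Function('m')(r, N) = Add(-9, N, r) (Function('m')(r, N) = Add(-3, Add(Add(r, N), -6)) = Add(-3, Add(Add(N, r), -6)) = Add(-3, Add(-6, N, r)) = Add(-9, N, r))
Mul(Function('m')(-3, -3), Add(111, -75)) = Mul(Add(-9, -3, -3), Add(111, -75)) = Mul(-15, 36) = -540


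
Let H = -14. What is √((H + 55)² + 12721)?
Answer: √14402 ≈ 120.01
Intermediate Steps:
√((H + 55)² + 12721) = √((-14 + 55)² + 12721) = √(41² + 12721) = √(1681 + 12721) = √14402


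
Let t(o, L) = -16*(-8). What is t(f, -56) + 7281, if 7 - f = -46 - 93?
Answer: 7409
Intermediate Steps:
f = 146 (f = 7 - (-46 - 93) = 7 - 1*(-139) = 7 + 139 = 146)
t(o, L) = 128
t(f, -56) + 7281 = 128 + 7281 = 7409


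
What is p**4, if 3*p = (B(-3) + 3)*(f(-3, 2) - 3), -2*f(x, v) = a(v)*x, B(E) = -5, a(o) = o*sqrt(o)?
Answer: 272 - 192*sqrt(2) ≈ 0.47100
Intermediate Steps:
a(o) = o**(3/2)
f(x, v) = -x*v**(3/2)/2 (f(x, v) = -v**(3/2)*x/2 = -x*v**(3/2)/2)
p = 2 - 2*sqrt(2) (p = ((-5 + 3)*(-1/2*(-3)*2**(3/2) - 3))/3 = (-2*(-1/2*(-3)*2*sqrt(2) - 3))/3 = (-2*(3*sqrt(2) - 3))/3 = (-2*(-3 + 3*sqrt(2)))/3 = (6 - 6*sqrt(2))/3 = 2 - 2*sqrt(2) ≈ -0.82843)
p**4 = (2 - 2*sqrt(2))**4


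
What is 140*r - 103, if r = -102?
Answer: -14383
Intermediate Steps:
140*r - 103 = 140*(-102) - 103 = -14280 - 103 = -14383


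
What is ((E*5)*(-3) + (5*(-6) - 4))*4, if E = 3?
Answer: -316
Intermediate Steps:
((E*5)*(-3) + (5*(-6) - 4))*4 = ((3*5)*(-3) + (5*(-6) - 4))*4 = (15*(-3) + (-30 - 4))*4 = (-45 - 34)*4 = -79*4 = -316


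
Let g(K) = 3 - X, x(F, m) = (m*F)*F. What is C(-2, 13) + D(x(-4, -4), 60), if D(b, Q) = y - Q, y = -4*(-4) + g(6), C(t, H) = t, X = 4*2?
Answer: -51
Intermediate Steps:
x(F, m) = m*F**2 (x(F, m) = (F*m)*F = m*F**2)
X = 8
g(K) = -5 (g(K) = 3 - 1*8 = 3 - 8 = -5)
y = 11 (y = -4*(-4) - 5 = 16 - 5 = 11)
D(b, Q) = 11 - Q
C(-2, 13) + D(x(-4, -4), 60) = -2 + (11 - 1*60) = -2 + (11 - 60) = -2 - 49 = -51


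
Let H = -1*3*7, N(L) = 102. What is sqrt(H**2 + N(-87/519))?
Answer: sqrt(543) ≈ 23.302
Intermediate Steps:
H = -21 (H = -3*7 = -21)
sqrt(H**2 + N(-87/519)) = sqrt((-21)**2 + 102) = sqrt(441 + 102) = sqrt(543)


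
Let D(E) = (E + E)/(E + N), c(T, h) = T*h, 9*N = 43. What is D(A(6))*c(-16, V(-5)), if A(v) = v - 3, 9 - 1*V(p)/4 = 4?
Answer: -1728/7 ≈ -246.86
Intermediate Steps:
N = 43/9 (N = (1/9)*43 = 43/9 ≈ 4.7778)
V(p) = 20 (V(p) = 36 - 4*4 = 36 - 16 = 20)
A(v) = -3 + v
D(E) = 2*E/(43/9 + E) (D(E) = (E + E)/(E + 43/9) = (2*E)/(43/9 + E) = 2*E/(43/9 + E))
D(A(6))*c(-16, V(-5)) = (18*(-3 + 6)/(43 + 9*(-3 + 6)))*(-16*20) = (18*3/(43 + 9*3))*(-320) = (18*3/(43 + 27))*(-320) = (18*3/70)*(-320) = (18*3*(1/70))*(-320) = (27/35)*(-320) = -1728/7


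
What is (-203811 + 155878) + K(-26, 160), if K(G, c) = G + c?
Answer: -47799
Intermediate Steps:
(-203811 + 155878) + K(-26, 160) = (-203811 + 155878) + (-26 + 160) = -47933 + 134 = -47799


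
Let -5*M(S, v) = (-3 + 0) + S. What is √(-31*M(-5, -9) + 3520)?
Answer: 6*√2410/5 ≈ 58.910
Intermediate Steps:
M(S, v) = ⅗ - S/5 (M(S, v) = -((-3 + 0) + S)/5 = -(-3 + S)/5 = ⅗ - S/5)
√(-31*M(-5, -9) + 3520) = √(-31*(⅗ - ⅕*(-5)) + 3520) = √(-31*(⅗ + 1) + 3520) = √(-31*8/5 + 3520) = √(-248/5 + 3520) = √(17352/5) = 6*√2410/5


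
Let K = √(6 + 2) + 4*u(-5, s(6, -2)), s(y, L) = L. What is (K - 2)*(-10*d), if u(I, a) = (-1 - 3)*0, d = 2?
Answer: 40 - 40*√2 ≈ -16.569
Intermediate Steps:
u(I, a) = 0 (u(I, a) = -4*0 = 0)
K = 2*√2 (K = √(6 + 2) + 4*0 = √8 + 0 = 2*√2 + 0 = 2*√2 ≈ 2.8284)
(K - 2)*(-10*d) = (2*√2 - 2)*(-10*2) = (-2 + 2*√2)*(-2*10) = (-2 + 2*√2)*(-20) = 40 - 40*√2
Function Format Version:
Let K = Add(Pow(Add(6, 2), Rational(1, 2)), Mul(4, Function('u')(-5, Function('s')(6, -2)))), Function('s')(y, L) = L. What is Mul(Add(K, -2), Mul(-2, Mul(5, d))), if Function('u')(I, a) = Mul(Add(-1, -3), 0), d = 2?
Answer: Add(40, Mul(-40, Pow(2, Rational(1, 2)))) ≈ -16.569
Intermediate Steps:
Function('u')(I, a) = 0 (Function('u')(I, a) = Mul(-4, 0) = 0)
K = Mul(2, Pow(2, Rational(1, 2))) (K = Add(Pow(Add(6, 2), Rational(1, 2)), Mul(4, 0)) = Add(Pow(8, Rational(1, 2)), 0) = Add(Mul(2, Pow(2, Rational(1, 2))), 0) = Mul(2, Pow(2, Rational(1, 2))) ≈ 2.8284)
Mul(Add(K, -2), Mul(-2, Mul(5, d))) = Mul(Add(Mul(2, Pow(2, Rational(1, 2))), -2), Mul(-2, Mul(5, 2))) = Mul(Add(-2, Mul(2, Pow(2, Rational(1, 2)))), Mul(-2, 10)) = Mul(Add(-2, Mul(2, Pow(2, Rational(1, 2)))), -20) = Add(40, Mul(-40, Pow(2, Rational(1, 2))))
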